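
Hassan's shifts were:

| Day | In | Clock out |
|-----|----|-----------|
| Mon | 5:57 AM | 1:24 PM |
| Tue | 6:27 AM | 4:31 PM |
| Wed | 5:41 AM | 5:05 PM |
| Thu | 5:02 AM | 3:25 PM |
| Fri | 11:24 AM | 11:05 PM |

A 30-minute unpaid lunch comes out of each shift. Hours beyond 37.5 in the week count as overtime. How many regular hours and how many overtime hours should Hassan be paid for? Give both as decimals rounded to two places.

Regular 37.50 hours, overtime 10.98 hours

Mon: 5:57 AM–1:24 PM = 7 h 27 min; less 30 min break → 6 h 57 min
Tue: 6:27 AM–4:31 PM = 10 h 4 min; less 30 min break → 9 h 34 min
Wed: 5:41 AM–5:05 PM = 11 h 24 min; less 30 min break → 10 h 54 min
Thu: 5:02 AM–3:25 PM = 10 h 23 min; less 30 min break → 9 h 53 min
Fri: 11:24 AM–11:05 PM = 11 h 41 min; less 30 min break → 11 h 11 min
Total worked: 48 h 29 min = 48.48 h.
Threshold 37.5 h → overtime 10 h 59 min, regular 37 h 30 min.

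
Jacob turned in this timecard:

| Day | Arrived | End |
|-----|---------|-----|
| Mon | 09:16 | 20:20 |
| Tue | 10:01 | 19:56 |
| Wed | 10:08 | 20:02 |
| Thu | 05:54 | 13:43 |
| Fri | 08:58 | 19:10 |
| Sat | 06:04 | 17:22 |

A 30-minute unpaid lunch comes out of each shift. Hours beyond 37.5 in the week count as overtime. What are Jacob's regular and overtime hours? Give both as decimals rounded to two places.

Mon: 09:16–20:20 = 11 h 4 min; less 30 min break → 10 h 34 min
Tue: 10:01–19:56 = 9 h 55 min; less 30 min break → 9 h 25 min
Wed: 10:08–20:02 = 9 h 54 min; less 30 min break → 9 h 24 min
Thu: 05:54–13:43 = 7 h 49 min; less 30 min break → 7 h 19 min
Fri: 08:58–19:10 = 10 h 12 min; less 30 min break → 9 h 42 min
Sat: 06:04–17:22 = 11 h 18 min; less 30 min break → 10 h 48 min
Total worked: 57 h 12 min = 57.20 h.
Threshold 37.5 h → overtime 19 h 42 min, regular 37 h 30 min.

Regular 37.50 hours, overtime 19.70 hours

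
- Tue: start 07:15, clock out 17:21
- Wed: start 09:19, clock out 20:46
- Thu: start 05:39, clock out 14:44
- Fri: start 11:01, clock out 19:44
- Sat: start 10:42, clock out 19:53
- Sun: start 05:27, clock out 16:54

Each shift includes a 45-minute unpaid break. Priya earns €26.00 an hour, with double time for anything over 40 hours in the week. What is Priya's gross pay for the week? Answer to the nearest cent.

Tue: 07:15–17:21 = 10 h 6 min; less 45 min break → 9 h 21 min
Wed: 09:19–20:46 = 11 h 27 min; less 45 min break → 10 h 42 min
Thu: 05:39–14:44 = 9 h 5 min; less 45 min break → 8 h 20 min
Fri: 11:01–19:44 = 8 h 43 min; less 45 min break → 7 h 58 min
Sat: 10:42–19:53 = 9 h 11 min; less 45 min break → 8 h 26 min
Sun: 05:27–16:54 = 11 h 27 min; less 45 min break → 10 h 42 min
Total worked: 55 h 29 min = 3329 min.
Regular 40 h 0 min = 2400 min at €26.00/h; overtime 15 h 29 min = 929 min at €52.00/h.
Pay = (2400 × €26.00 + 929 × €52.00) ÷ 60 = €1845.13.

€1845.13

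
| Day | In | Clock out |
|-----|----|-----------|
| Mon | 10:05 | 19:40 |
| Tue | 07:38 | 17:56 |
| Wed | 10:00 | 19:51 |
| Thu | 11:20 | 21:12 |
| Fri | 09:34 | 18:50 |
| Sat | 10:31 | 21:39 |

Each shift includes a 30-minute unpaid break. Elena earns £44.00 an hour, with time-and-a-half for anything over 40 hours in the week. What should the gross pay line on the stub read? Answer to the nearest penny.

£2882.00

Mon: 10:05–19:40 = 9 h 35 min; less 30 min break → 9 h 5 min
Tue: 07:38–17:56 = 10 h 18 min; less 30 min break → 9 h 48 min
Wed: 10:00–19:51 = 9 h 51 min; less 30 min break → 9 h 21 min
Thu: 11:20–21:12 = 9 h 52 min; less 30 min break → 9 h 22 min
Fri: 09:34–18:50 = 9 h 16 min; less 30 min break → 8 h 46 min
Sat: 10:31–21:39 = 11 h 8 min; less 30 min break → 10 h 38 min
Total worked: 57 h 0 min = 3420 min.
Regular 40 h 0 min = 2400 min at £44.00/h; overtime 17 h 0 min = 1020 min at £66.00/h.
Pay = (2400 × £44.00 + 1020 × £66.00) ÷ 60 = £2882.00.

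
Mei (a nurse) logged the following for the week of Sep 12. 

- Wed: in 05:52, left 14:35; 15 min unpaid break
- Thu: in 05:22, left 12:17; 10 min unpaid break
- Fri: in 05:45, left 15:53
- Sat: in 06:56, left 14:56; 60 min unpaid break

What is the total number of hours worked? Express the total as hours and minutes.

32 h 21 min

Wed: 05:52–14:35 = 8 h 43 min; less 15 min break → 8 h 28 min
Thu: 05:22–12:17 = 6 h 55 min; less 10 min break → 6 h 45 min
Fri: 05:45–15:53 = 10 h 8 min
Sat: 06:56–14:56 = 8 h 0 min; less 60 min break → 7 h 0 min
Total: 8 h 28 min + 6 h 45 min + 10 h 8 min + 7 h 0 min = 32 h 21 min.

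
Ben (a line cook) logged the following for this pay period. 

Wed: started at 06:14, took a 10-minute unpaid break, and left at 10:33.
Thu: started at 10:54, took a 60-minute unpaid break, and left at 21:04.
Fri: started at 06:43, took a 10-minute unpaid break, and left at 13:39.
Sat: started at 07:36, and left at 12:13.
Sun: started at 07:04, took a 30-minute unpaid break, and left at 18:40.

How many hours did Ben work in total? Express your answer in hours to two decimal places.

Wed: 06:14–10:33 = 4 h 19 min; less 10 min break → 4 h 9 min
Thu: 10:54–21:04 = 10 h 10 min; less 60 min break → 9 h 10 min
Fri: 06:43–13:39 = 6 h 56 min; less 10 min break → 6 h 46 min
Sat: 07:36–12:13 = 4 h 37 min
Sun: 07:04–18:40 = 11 h 36 min; less 30 min break → 11 h 6 min
Total: 4 h 9 min + 9 h 10 min + 6 h 46 min + 4 h 37 min + 11 h 6 min = 35 h 48 min.

35.80 hours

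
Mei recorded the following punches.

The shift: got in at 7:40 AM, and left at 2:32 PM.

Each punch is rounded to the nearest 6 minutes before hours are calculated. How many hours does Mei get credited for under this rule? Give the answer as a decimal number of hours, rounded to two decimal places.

6.80 hours

The shift: in 7:40 AM→7:42 AM, out 2:32 PM→2:30 PM; 6 h 48 min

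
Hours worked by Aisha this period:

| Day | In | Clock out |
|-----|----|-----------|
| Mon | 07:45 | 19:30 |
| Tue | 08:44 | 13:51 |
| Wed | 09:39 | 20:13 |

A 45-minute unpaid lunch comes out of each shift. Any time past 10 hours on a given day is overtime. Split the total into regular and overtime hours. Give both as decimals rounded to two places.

Regular 24.18 hours, overtime 1.00 hours

Mon: 07:45–19:30 = 11 h 45 min; less 45 min break → 11 h 0 min
Tue: 08:44–13:51 = 5 h 7 min; less 45 min break → 4 h 22 min
Wed: 09:39–20:13 = 10 h 34 min; less 45 min break → 9 h 49 min
Mon reg 10 h 0 min / OT 1 h 0 min; Tue reg 4 h 22 min / OT 0 h 0 min; Wed reg 9 h 49 min / OT 0 h 0 min.
Totals: regular 24 h 11 min, overtime 1 h 0 min.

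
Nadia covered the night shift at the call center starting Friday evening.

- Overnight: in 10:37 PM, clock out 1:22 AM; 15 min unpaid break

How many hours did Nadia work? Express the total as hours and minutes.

2 h 30 min

Overnight: 10:37 PM → midnight = 1 h 23 min; midnight → 1:22 AM = 1 h 22 min; span 2 h 45 min; less 15 min break → 2 h 30 min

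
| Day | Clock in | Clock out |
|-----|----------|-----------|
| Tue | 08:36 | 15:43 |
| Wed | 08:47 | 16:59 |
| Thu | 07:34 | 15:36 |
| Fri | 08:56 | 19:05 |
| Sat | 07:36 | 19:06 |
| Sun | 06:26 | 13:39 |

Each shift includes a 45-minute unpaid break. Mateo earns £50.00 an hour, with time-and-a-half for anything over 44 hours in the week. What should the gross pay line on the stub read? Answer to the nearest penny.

Tue: 08:36–15:43 = 7 h 7 min; less 45 min break → 6 h 22 min
Wed: 08:47–16:59 = 8 h 12 min; less 45 min break → 7 h 27 min
Thu: 07:34–15:36 = 8 h 2 min; less 45 min break → 7 h 17 min
Fri: 08:56–19:05 = 10 h 9 min; less 45 min break → 9 h 24 min
Sat: 07:36–19:06 = 11 h 30 min; less 45 min break → 10 h 45 min
Sun: 06:26–13:39 = 7 h 13 min; less 45 min break → 6 h 28 min
Total worked: 47 h 43 min = 2863 min.
Regular 44 h 0 min = 2640 min at £50.00/h; overtime 3 h 43 min = 223 min at £75.00/h.
Pay = (2640 × £50.00 + 223 × £75.00) ÷ 60 = £2478.75.

£2478.75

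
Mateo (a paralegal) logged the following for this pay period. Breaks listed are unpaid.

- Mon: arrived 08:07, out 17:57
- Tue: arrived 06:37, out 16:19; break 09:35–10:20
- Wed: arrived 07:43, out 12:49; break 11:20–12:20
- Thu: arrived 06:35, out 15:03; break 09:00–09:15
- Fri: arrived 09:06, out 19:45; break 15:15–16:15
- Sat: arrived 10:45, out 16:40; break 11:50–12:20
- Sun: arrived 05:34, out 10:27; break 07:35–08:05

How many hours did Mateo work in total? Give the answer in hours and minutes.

Mon: 08:07–17:57 = 9 h 50 min
Tue: 06:37–16:19 = 9 h 42 min; less 45 min break → 8 h 57 min
Wed: 07:43–12:49 = 5 h 6 min; less 60 min break → 4 h 6 min
Thu: 06:35–15:03 = 8 h 28 min; less 15 min break → 8 h 13 min
Fri: 09:06–19:45 = 10 h 39 min; less 60 min break → 9 h 39 min
Sat: 10:45–16:40 = 5 h 55 min; less 30 min break → 5 h 25 min
Sun: 05:34–10:27 = 4 h 53 min; less 30 min break → 4 h 23 min
Total: 9 h 50 min + 8 h 57 min + 4 h 6 min + 8 h 13 min + 9 h 39 min + 5 h 25 min + 4 h 23 min = 50 h 33 min.

50 h 33 min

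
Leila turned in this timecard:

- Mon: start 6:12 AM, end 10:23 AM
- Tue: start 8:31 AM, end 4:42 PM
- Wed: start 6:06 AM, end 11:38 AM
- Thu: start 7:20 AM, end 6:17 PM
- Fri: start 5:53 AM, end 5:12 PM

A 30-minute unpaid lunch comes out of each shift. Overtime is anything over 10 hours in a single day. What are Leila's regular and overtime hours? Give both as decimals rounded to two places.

Mon: 6:12 AM–10:23 AM = 4 h 11 min; less 30 min break → 3 h 41 min
Tue: 8:31 AM–4:42 PM = 8 h 11 min; less 30 min break → 7 h 41 min
Wed: 6:06 AM–11:38 AM = 5 h 32 min; less 30 min break → 5 h 2 min
Thu: 7:20 AM–6:17 PM = 10 h 57 min; less 30 min break → 10 h 27 min
Fri: 5:53 AM–5:12 PM = 11 h 19 min; less 30 min break → 10 h 49 min
Mon reg 3 h 41 min / OT 0 h 0 min; Tue reg 7 h 41 min / OT 0 h 0 min; Wed reg 5 h 2 min / OT 0 h 0 min; Thu reg 10 h 0 min / OT 0 h 27 min; Fri reg 10 h 0 min / OT 0 h 49 min.
Totals: regular 36 h 24 min, overtime 1 h 16 min.

Regular 36.40 hours, overtime 1.27 hours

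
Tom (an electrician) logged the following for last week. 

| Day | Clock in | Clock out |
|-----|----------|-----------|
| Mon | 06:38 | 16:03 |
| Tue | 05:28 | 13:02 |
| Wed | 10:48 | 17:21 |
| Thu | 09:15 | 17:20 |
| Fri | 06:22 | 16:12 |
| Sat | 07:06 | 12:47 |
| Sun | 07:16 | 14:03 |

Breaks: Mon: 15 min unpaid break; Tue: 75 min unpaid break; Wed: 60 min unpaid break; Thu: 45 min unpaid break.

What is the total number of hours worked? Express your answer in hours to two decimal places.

50.67 hours

Mon: 06:38–16:03 = 9 h 25 min; less 15 min break → 9 h 10 min
Tue: 05:28–13:02 = 7 h 34 min; less 75 min break → 6 h 19 min
Wed: 10:48–17:21 = 6 h 33 min; less 60 min break → 5 h 33 min
Thu: 09:15–17:20 = 8 h 5 min; less 45 min break → 7 h 20 min
Fri: 06:22–16:12 = 9 h 50 min
Sat: 07:06–12:47 = 5 h 41 min
Sun: 07:16–14:03 = 6 h 47 min
Total: 9 h 10 min + 6 h 19 min + 5 h 33 min + 7 h 20 min + 9 h 50 min + 5 h 41 min + 6 h 47 min = 50 h 40 min.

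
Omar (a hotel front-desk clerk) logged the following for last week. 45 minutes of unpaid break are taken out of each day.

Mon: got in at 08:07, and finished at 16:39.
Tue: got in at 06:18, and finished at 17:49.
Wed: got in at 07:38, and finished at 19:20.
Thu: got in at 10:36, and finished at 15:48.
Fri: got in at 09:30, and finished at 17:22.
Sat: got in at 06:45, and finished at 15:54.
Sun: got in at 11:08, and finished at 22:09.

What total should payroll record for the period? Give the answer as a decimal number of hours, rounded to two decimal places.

Mon: 08:07–16:39 = 8 h 32 min; less 45 min break → 7 h 47 min
Tue: 06:18–17:49 = 11 h 31 min; less 45 min break → 10 h 46 min
Wed: 07:38–19:20 = 11 h 42 min; less 45 min break → 10 h 57 min
Thu: 10:36–15:48 = 5 h 12 min; less 45 min break → 4 h 27 min
Fri: 09:30–17:22 = 7 h 52 min; less 45 min break → 7 h 7 min
Sat: 06:45–15:54 = 9 h 9 min; less 45 min break → 8 h 24 min
Sun: 11:08–22:09 = 11 h 1 min; less 45 min break → 10 h 16 min
Total: 7 h 47 min + 10 h 46 min + 10 h 57 min + 4 h 27 min + 7 h 7 min + 8 h 24 min + 10 h 16 min = 59 h 44 min.

59.73 hours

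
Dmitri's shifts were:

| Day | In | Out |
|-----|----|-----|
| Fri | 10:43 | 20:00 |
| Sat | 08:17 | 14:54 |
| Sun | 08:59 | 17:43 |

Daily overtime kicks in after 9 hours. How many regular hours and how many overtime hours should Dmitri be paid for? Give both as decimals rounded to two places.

Regular 24.35 hours, overtime 0.28 hours

Fri: 10:43–20:00 = 9 h 17 min
Sat: 08:17–14:54 = 6 h 37 min
Sun: 08:59–17:43 = 8 h 44 min
Fri reg 9 h 0 min / OT 0 h 17 min; Sat reg 6 h 37 min / OT 0 h 0 min; Sun reg 8 h 44 min / OT 0 h 0 min.
Totals: regular 24 h 21 min, overtime 0 h 17 min.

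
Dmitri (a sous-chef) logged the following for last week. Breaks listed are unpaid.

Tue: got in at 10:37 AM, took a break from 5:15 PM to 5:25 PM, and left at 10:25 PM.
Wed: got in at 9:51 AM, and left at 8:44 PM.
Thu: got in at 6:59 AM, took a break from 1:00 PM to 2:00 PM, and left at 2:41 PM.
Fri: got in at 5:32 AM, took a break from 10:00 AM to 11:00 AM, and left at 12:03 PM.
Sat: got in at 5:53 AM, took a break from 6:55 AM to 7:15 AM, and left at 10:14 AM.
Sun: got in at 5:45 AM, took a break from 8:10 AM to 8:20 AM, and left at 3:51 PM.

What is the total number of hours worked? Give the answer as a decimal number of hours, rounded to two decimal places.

Tue: 10:37 AM–10:25 PM = 11 h 48 min; less 10 min break → 11 h 38 min
Wed: 9:51 AM–8:44 PM = 10 h 53 min
Thu: 6:59 AM–2:41 PM = 7 h 42 min; less 60 min break → 6 h 42 min
Fri: 5:32 AM–12:03 PM = 6 h 31 min; less 60 min break → 5 h 31 min
Sat: 5:53 AM–10:14 AM = 4 h 21 min; less 20 min break → 4 h 1 min
Sun: 5:45 AM–3:51 PM = 10 h 6 min; less 10 min break → 9 h 56 min
Total: 11 h 38 min + 10 h 53 min + 6 h 42 min + 5 h 31 min + 4 h 1 min + 9 h 56 min = 48 h 41 min.

48.68 hours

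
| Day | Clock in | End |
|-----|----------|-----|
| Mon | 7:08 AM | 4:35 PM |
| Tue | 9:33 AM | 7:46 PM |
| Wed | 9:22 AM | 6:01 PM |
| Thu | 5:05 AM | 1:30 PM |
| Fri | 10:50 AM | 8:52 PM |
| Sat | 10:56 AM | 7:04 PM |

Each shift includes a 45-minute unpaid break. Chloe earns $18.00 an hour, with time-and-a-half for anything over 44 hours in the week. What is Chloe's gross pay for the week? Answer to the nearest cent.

Mon: 7:08 AM–4:35 PM = 9 h 27 min; less 45 min break → 8 h 42 min
Tue: 9:33 AM–7:46 PM = 10 h 13 min; less 45 min break → 9 h 28 min
Wed: 9:22 AM–6:01 PM = 8 h 39 min; less 45 min break → 7 h 54 min
Thu: 5:05 AM–1:30 PM = 8 h 25 min; less 45 min break → 7 h 40 min
Fri: 10:50 AM–8:52 PM = 10 h 2 min; less 45 min break → 9 h 17 min
Sat: 10:56 AM–7:04 PM = 8 h 8 min; less 45 min break → 7 h 23 min
Total worked: 50 h 24 min = 3024 min.
Regular 44 h 0 min = 2640 min at $18.00/h; overtime 6 h 24 min = 384 min at $27.00/h.
Pay = (2640 × $18.00 + 384 × $27.00) ÷ 60 = $964.80.

$964.80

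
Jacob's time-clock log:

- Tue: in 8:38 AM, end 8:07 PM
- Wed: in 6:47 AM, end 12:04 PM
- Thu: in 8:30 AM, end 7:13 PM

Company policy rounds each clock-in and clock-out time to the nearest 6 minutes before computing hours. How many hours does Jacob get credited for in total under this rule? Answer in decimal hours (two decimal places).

Tue: in 8:38 AM→8:36 AM, out 8:07 PM→8:06 PM; 11 h 30 min
Wed: in 6:47 AM→6:48 AM, out 12:04 PM→12:06 PM; 5 h 18 min
Thu: in 8:30 AM→8:30 AM, out 7:13 PM→7:12 PM; 10 h 42 min
Total credited: 27 h 30 min.

27.50 hours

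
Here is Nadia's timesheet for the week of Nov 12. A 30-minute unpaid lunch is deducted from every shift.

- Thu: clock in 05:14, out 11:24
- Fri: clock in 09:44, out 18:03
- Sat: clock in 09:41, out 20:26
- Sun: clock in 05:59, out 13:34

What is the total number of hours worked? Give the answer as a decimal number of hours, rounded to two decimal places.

30.82 hours

Thu: 05:14–11:24 = 6 h 10 min; less 30 min break → 5 h 40 min
Fri: 09:44–18:03 = 8 h 19 min; less 30 min break → 7 h 49 min
Sat: 09:41–20:26 = 10 h 45 min; less 30 min break → 10 h 15 min
Sun: 05:59–13:34 = 7 h 35 min; less 30 min break → 7 h 5 min
Total: 5 h 40 min + 7 h 49 min + 10 h 15 min + 7 h 5 min = 30 h 49 min.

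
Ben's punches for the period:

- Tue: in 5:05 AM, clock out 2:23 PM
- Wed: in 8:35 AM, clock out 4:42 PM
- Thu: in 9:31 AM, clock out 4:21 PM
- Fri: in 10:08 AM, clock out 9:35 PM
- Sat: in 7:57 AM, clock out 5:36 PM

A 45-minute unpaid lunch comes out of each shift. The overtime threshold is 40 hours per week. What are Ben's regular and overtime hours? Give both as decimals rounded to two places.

Tue: 5:05 AM–2:23 PM = 9 h 18 min; less 45 min break → 8 h 33 min
Wed: 8:35 AM–4:42 PM = 8 h 7 min; less 45 min break → 7 h 22 min
Thu: 9:31 AM–4:21 PM = 6 h 50 min; less 45 min break → 6 h 5 min
Fri: 10:08 AM–9:35 PM = 11 h 27 min; less 45 min break → 10 h 42 min
Sat: 7:57 AM–5:36 PM = 9 h 39 min; less 45 min break → 8 h 54 min
Total worked: 41 h 36 min = 41.60 h.
Threshold 40 h → overtime 1 h 36 min, regular 40 h 0 min.

Regular 40.00 hours, overtime 1.60 hours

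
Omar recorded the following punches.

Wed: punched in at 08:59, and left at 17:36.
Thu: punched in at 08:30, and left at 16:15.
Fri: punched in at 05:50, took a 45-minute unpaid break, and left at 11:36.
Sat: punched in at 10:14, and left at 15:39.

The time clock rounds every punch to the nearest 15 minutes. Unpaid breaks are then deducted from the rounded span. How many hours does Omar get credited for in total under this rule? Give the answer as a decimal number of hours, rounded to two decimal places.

Wed: in 08:59→09:00, out 17:36→17:30; 8 h 30 min
Thu: in 08:30→08:30, out 16:15→16:15; 7 h 45 min
Fri: in 05:50→05:45, out 11:36→11:30; 5 h 45 min − 45 min = 5 h 0 min
Sat: in 10:14→10:15, out 15:39→15:45; 5 h 30 min
Total credited: 26 h 45 min.

26.75 hours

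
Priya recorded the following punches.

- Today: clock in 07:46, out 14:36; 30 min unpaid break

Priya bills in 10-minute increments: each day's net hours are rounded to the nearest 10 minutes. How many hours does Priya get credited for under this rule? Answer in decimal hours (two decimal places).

6.33 hours

Today: 07:46–14:36 = 6 h 50 min − 30 min = 6 h 20 min → rounds to 6 h 20 min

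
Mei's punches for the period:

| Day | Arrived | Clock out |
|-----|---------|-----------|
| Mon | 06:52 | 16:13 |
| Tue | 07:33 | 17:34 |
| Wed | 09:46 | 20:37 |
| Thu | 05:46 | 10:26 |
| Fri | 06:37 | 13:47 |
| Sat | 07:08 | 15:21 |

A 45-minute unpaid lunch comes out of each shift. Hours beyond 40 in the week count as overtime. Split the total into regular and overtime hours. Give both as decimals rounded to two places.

Mon: 06:52–16:13 = 9 h 21 min; less 45 min break → 8 h 36 min
Tue: 07:33–17:34 = 10 h 1 min; less 45 min break → 9 h 16 min
Wed: 09:46–20:37 = 10 h 51 min; less 45 min break → 10 h 6 min
Thu: 05:46–10:26 = 4 h 40 min; less 45 min break → 3 h 55 min
Fri: 06:37–13:47 = 7 h 10 min; less 45 min break → 6 h 25 min
Sat: 07:08–15:21 = 8 h 13 min; less 45 min break → 7 h 28 min
Total worked: 45 h 46 min = 45.77 h.
Threshold 40 h → overtime 5 h 46 min, regular 40 h 0 min.

Regular 40.00 hours, overtime 5.77 hours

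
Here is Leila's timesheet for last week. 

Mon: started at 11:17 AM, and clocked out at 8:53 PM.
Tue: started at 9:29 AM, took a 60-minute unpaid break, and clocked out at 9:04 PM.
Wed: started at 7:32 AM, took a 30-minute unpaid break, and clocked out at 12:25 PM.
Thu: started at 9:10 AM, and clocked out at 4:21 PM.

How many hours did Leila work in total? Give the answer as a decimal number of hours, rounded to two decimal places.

Mon: 11:17 AM–8:53 PM = 9 h 36 min
Tue: 9:29 AM–9:04 PM = 11 h 35 min; less 60 min break → 10 h 35 min
Wed: 7:32 AM–12:25 PM = 4 h 53 min; less 30 min break → 4 h 23 min
Thu: 9:10 AM–4:21 PM = 7 h 11 min
Total: 9 h 36 min + 10 h 35 min + 4 h 23 min + 7 h 11 min = 31 h 45 min.

31.75 hours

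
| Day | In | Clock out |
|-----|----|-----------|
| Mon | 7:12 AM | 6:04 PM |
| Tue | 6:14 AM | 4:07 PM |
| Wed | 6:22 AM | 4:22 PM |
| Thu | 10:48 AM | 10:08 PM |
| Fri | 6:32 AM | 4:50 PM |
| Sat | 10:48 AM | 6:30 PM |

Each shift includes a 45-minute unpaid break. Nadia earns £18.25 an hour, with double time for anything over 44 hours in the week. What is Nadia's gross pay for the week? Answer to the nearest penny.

Mon: 7:12 AM–6:04 PM = 10 h 52 min; less 45 min break → 10 h 7 min
Tue: 6:14 AM–4:07 PM = 9 h 53 min; less 45 min break → 9 h 8 min
Wed: 6:22 AM–4:22 PM = 10 h 0 min; less 45 min break → 9 h 15 min
Thu: 10:48 AM–10:08 PM = 11 h 20 min; less 45 min break → 10 h 35 min
Fri: 6:32 AM–4:50 PM = 10 h 18 min; less 45 min break → 9 h 33 min
Sat: 10:48 AM–6:30 PM = 7 h 42 min; less 45 min break → 6 h 57 min
Total worked: 55 h 35 min = 3335 min.
Regular 44 h 0 min = 2640 min at £18.25/h; overtime 11 h 35 min = 695 min at £36.50/h.
Pay = (2640 × £18.25 + 695 × £36.50) ÷ 60 = £1225.79.

£1225.79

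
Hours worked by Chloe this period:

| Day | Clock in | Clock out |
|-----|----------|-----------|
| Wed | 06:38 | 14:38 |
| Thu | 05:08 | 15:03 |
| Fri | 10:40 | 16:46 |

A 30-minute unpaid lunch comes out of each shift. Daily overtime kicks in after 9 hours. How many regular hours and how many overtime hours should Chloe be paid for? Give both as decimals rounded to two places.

Regular 22.10 hours, overtime 0.42 hours

Wed: 06:38–14:38 = 8 h 0 min; less 30 min break → 7 h 30 min
Thu: 05:08–15:03 = 9 h 55 min; less 30 min break → 9 h 25 min
Fri: 10:40–16:46 = 6 h 6 min; less 30 min break → 5 h 36 min
Wed reg 7 h 30 min / OT 0 h 0 min; Thu reg 9 h 0 min / OT 0 h 25 min; Fri reg 5 h 36 min / OT 0 h 0 min.
Totals: regular 22 h 6 min, overtime 0 h 25 min.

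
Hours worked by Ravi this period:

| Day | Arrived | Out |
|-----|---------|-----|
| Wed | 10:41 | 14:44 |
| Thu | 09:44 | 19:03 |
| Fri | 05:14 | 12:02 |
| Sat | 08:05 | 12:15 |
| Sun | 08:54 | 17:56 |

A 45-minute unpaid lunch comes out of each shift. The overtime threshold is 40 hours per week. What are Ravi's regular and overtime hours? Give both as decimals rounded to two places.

Wed: 10:41–14:44 = 4 h 3 min; less 45 min break → 3 h 18 min
Thu: 09:44–19:03 = 9 h 19 min; less 45 min break → 8 h 34 min
Fri: 05:14–12:02 = 6 h 48 min; less 45 min break → 6 h 3 min
Sat: 08:05–12:15 = 4 h 10 min; less 45 min break → 3 h 25 min
Sun: 08:54–17:56 = 9 h 2 min; less 45 min break → 8 h 17 min
Total worked: 29 h 37 min = 29.62 h.
Threshold 40 h → overtime 0 h 0 min, regular 29 h 37 min.

Regular 29.62 hours, overtime 0.00 hours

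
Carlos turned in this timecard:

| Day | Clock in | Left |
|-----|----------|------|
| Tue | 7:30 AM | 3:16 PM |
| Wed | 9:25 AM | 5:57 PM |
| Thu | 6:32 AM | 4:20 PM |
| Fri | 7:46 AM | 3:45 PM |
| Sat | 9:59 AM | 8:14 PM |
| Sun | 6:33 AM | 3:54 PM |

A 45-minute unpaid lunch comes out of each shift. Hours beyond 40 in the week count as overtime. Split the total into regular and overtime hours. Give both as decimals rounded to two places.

Regular 40.00 hours, overtime 9.18 hours

Tue: 7:30 AM–3:16 PM = 7 h 46 min; less 45 min break → 7 h 1 min
Wed: 9:25 AM–5:57 PM = 8 h 32 min; less 45 min break → 7 h 47 min
Thu: 6:32 AM–4:20 PM = 9 h 48 min; less 45 min break → 9 h 3 min
Fri: 7:46 AM–3:45 PM = 7 h 59 min; less 45 min break → 7 h 14 min
Sat: 9:59 AM–8:14 PM = 10 h 15 min; less 45 min break → 9 h 30 min
Sun: 6:33 AM–3:54 PM = 9 h 21 min; less 45 min break → 8 h 36 min
Total worked: 49 h 11 min = 49.18 h.
Threshold 40 h → overtime 9 h 11 min, regular 40 h 0 min.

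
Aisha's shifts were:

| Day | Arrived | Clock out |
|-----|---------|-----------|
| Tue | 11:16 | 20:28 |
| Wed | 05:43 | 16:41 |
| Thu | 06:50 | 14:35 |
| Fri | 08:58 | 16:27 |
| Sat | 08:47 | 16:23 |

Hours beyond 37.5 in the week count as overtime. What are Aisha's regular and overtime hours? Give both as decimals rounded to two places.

Regular 37.50 hours, overtime 5.50 hours

Tue: 11:16–20:28 = 9 h 12 min
Wed: 05:43–16:41 = 10 h 58 min
Thu: 06:50–14:35 = 7 h 45 min
Fri: 08:58–16:27 = 7 h 29 min
Sat: 08:47–16:23 = 7 h 36 min
Total worked: 43 h 0 min = 43.00 h.
Threshold 37.5 h → overtime 5 h 30 min, regular 37 h 30 min.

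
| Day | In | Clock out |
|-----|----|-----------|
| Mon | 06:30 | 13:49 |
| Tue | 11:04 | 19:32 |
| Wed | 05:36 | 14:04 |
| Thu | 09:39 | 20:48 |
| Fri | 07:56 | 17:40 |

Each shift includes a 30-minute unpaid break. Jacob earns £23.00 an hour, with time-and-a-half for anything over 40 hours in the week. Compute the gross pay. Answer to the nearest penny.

Mon: 06:30–13:49 = 7 h 19 min; less 30 min break → 6 h 49 min
Tue: 11:04–19:32 = 8 h 28 min; less 30 min break → 7 h 58 min
Wed: 05:36–14:04 = 8 h 28 min; less 30 min break → 7 h 58 min
Thu: 09:39–20:48 = 11 h 9 min; less 30 min break → 10 h 39 min
Fri: 07:56–17:40 = 9 h 44 min; less 30 min break → 9 h 14 min
Total worked: 42 h 38 min = 2558 min.
Regular 40 h 0 min = 2400 min at £23.00/h; overtime 2 h 38 min = 158 min at £34.50/h.
Pay = (2400 × £23.00 + 158 × £34.50) ÷ 60 = £1010.85.

£1010.85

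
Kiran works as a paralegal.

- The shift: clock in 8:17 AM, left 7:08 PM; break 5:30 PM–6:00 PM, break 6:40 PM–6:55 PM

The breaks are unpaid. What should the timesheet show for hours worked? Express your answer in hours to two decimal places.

10.10 hours

The shift: 8:17 AM–7:08 PM = 10 h 51 min; less 45 min break → 10 h 6 min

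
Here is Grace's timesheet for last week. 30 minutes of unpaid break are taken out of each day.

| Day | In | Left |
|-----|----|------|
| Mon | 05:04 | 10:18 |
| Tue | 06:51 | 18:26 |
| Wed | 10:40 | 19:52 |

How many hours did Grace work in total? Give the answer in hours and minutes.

24 h 31 min

Mon: 05:04–10:18 = 5 h 14 min; less 30 min break → 4 h 44 min
Tue: 06:51–18:26 = 11 h 35 min; less 30 min break → 11 h 5 min
Wed: 10:40–19:52 = 9 h 12 min; less 30 min break → 8 h 42 min
Total: 4 h 44 min + 11 h 5 min + 8 h 42 min = 24 h 31 min.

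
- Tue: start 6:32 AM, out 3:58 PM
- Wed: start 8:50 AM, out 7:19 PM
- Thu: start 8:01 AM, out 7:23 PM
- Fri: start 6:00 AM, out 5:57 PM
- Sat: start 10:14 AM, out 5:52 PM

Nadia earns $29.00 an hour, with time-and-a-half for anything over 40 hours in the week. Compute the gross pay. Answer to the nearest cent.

Tue: 6:32 AM–3:58 PM = 9 h 26 min
Wed: 8:50 AM–7:19 PM = 10 h 29 min
Thu: 8:01 AM–7:23 PM = 11 h 22 min
Fri: 6:00 AM–5:57 PM = 11 h 57 min
Sat: 10:14 AM–5:52 PM = 7 h 38 min
Total worked: 50 h 52 min = 3052 min.
Regular 40 h 0 min = 2400 min at $29.00/h; overtime 10 h 52 min = 652 min at $43.50/h.
Pay = (2400 × $29.00 + 652 × $43.50) ÷ 60 = $1632.70.

$1632.70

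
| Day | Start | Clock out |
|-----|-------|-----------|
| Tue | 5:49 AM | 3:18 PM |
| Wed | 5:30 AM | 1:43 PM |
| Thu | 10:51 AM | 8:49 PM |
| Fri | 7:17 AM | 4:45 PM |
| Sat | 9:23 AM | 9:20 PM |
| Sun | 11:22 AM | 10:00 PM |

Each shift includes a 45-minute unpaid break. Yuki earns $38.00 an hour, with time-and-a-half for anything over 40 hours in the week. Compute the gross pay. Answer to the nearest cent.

$2387.35

Tue: 5:49 AM–3:18 PM = 9 h 29 min; less 45 min break → 8 h 44 min
Wed: 5:30 AM–1:43 PM = 8 h 13 min; less 45 min break → 7 h 28 min
Thu: 10:51 AM–8:49 PM = 9 h 58 min; less 45 min break → 9 h 13 min
Fri: 7:17 AM–4:45 PM = 9 h 28 min; less 45 min break → 8 h 43 min
Sat: 9:23 AM–9:20 PM = 11 h 57 min; less 45 min break → 11 h 12 min
Sun: 11:22 AM–10:00 PM = 10 h 38 min; less 45 min break → 9 h 53 min
Total worked: 55 h 13 min = 3313 min.
Regular 40 h 0 min = 2400 min at $38.00/h; overtime 15 h 13 min = 913 min at $57.00/h.
Pay = (2400 × $38.00 + 913 × $57.00) ÷ 60 = $2387.35.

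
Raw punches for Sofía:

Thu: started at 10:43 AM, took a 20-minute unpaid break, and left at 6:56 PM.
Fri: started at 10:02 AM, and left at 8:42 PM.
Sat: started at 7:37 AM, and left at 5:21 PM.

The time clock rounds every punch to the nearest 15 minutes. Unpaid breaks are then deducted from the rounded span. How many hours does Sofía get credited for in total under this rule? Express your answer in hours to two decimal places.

28.42 hours

Thu: in 10:43 AM→10:45 AM, out 6:56 PM→7:00 PM; 8 h 15 min − 20 min = 7 h 55 min
Fri: in 10:02 AM→10:00 AM, out 8:42 PM→8:45 PM; 10 h 45 min
Sat: in 7:37 AM→7:30 AM, out 5:21 PM→5:15 PM; 9 h 45 min
Total credited: 28 h 25 min.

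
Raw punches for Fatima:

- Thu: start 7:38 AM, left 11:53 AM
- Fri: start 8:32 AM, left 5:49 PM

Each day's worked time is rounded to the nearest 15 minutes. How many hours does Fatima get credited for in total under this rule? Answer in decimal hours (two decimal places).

Thu: 7:38 AM–11:53 AM = 4 h 15 min → rounds to 4 h 15 min
Fri: 8:32 AM–5:49 PM = 9 h 17 min → rounds to 9 h 15 min
Total credited: 13 h 30 min.

13.50 hours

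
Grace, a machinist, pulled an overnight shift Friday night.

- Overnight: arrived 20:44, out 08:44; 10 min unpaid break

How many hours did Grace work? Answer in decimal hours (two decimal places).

Overnight: 20:44 → midnight = 3 h 16 min; midnight → 08:44 = 8 h 44 min; span 12 h 0 min; less 10 min break → 11 h 50 min

11.83 hours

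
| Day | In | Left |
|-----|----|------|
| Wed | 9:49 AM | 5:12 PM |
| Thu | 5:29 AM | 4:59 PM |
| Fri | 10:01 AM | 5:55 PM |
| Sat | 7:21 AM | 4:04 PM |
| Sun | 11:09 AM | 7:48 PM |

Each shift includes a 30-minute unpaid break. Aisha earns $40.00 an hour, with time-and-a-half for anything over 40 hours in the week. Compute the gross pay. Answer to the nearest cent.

$1699.00

Wed: 9:49 AM–5:12 PM = 7 h 23 min; less 30 min break → 6 h 53 min
Thu: 5:29 AM–4:59 PM = 11 h 30 min; less 30 min break → 11 h 0 min
Fri: 10:01 AM–5:55 PM = 7 h 54 min; less 30 min break → 7 h 24 min
Sat: 7:21 AM–4:04 PM = 8 h 43 min; less 30 min break → 8 h 13 min
Sun: 11:09 AM–7:48 PM = 8 h 39 min; less 30 min break → 8 h 9 min
Total worked: 41 h 39 min = 2499 min.
Regular 40 h 0 min = 2400 min at $40.00/h; overtime 1 h 39 min = 99 min at $60.00/h.
Pay = (2400 × $40.00 + 99 × $60.00) ÷ 60 = $1699.00.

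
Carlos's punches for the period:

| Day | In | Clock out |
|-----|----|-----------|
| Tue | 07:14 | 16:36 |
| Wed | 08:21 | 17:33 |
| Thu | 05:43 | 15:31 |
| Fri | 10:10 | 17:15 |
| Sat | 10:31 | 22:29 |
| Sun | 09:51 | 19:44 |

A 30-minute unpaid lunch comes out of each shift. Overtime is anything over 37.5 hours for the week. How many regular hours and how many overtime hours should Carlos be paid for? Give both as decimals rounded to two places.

Regular 37.50 hours, overtime 16.80 hours

Tue: 07:14–16:36 = 9 h 22 min; less 30 min break → 8 h 52 min
Wed: 08:21–17:33 = 9 h 12 min; less 30 min break → 8 h 42 min
Thu: 05:43–15:31 = 9 h 48 min; less 30 min break → 9 h 18 min
Fri: 10:10–17:15 = 7 h 5 min; less 30 min break → 6 h 35 min
Sat: 10:31–22:29 = 11 h 58 min; less 30 min break → 11 h 28 min
Sun: 09:51–19:44 = 9 h 53 min; less 30 min break → 9 h 23 min
Total worked: 54 h 18 min = 54.30 h.
Threshold 37.5 h → overtime 16 h 48 min, regular 37 h 30 min.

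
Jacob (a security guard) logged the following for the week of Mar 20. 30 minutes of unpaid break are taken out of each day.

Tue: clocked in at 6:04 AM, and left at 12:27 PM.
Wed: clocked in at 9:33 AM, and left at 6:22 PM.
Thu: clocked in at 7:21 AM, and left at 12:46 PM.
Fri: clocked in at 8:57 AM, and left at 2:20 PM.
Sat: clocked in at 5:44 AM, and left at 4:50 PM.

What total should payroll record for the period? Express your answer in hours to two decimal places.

34.60 hours

Tue: 6:04 AM–12:27 PM = 6 h 23 min; less 30 min break → 5 h 53 min
Wed: 9:33 AM–6:22 PM = 8 h 49 min; less 30 min break → 8 h 19 min
Thu: 7:21 AM–12:46 PM = 5 h 25 min; less 30 min break → 4 h 55 min
Fri: 8:57 AM–2:20 PM = 5 h 23 min; less 30 min break → 4 h 53 min
Sat: 5:44 AM–4:50 PM = 11 h 6 min; less 30 min break → 10 h 36 min
Total: 5 h 53 min + 8 h 19 min + 4 h 55 min + 4 h 53 min + 10 h 36 min = 34 h 36 min.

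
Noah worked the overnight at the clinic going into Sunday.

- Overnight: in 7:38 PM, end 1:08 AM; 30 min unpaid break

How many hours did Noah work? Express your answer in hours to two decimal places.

Overnight: 7:38 PM → midnight = 4 h 22 min; midnight → 1:08 AM = 1 h 8 min; span 5 h 30 min; less 30 min break → 5 h 0 min

5.00 hours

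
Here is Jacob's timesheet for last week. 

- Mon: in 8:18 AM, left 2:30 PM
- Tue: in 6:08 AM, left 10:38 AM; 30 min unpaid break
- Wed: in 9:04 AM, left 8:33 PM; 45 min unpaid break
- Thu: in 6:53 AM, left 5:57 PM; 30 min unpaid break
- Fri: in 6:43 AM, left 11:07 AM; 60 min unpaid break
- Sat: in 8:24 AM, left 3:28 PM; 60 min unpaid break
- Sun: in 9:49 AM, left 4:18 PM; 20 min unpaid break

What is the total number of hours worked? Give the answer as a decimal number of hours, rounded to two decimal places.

47.12 hours

Mon: 8:18 AM–2:30 PM = 6 h 12 min
Tue: 6:08 AM–10:38 AM = 4 h 30 min; less 30 min break → 4 h 0 min
Wed: 9:04 AM–8:33 PM = 11 h 29 min; less 45 min break → 10 h 44 min
Thu: 6:53 AM–5:57 PM = 11 h 4 min; less 30 min break → 10 h 34 min
Fri: 6:43 AM–11:07 AM = 4 h 24 min; less 60 min break → 3 h 24 min
Sat: 8:24 AM–3:28 PM = 7 h 4 min; less 60 min break → 6 h 4 min
Sun: 9:49 AM–4:18 PM = 6 h 29 min; less 20 min break → 6 h 9 min
Total: 6 h 12 min + 4 h 0 min + 10 h 44 min + 10 h 34 min + 3 h 24 min + 6 h 4 min + 6 h 9 min = 47 h 7 min.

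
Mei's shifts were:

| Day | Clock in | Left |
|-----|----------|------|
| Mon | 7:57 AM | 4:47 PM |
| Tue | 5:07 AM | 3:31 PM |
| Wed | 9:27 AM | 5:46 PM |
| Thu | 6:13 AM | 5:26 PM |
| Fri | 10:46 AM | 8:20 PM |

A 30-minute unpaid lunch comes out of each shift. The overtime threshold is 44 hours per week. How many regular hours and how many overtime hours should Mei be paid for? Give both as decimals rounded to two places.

Mon: 7:57 AM–4:47 PM = 8 h 50 min; less 30 min break → 8 h 20 min
Tue: 5:07 AM–3:31 PM = 10 h 24 min; less 30 min break → 9 h 54 min
Wed: 9:27 AM–5:46 PM = 8 h 19 min; less 30 min break → 7 h 49 min
Thu: 6:13 AM–5:26 PM = 11 h 13 min; less 30 min break → 10 h 43 min
Fri: 10:46 AM–8:20 PM = 9 h 34 min; less 30 min break → 9 h 4 min
Total worked: 45 h 50 min = 45.83 h.
Threshold 44 h → overtime 1 h 50 min, regular 44 h 0 min.

Regular 44.00 hours, overtime 1.83 hours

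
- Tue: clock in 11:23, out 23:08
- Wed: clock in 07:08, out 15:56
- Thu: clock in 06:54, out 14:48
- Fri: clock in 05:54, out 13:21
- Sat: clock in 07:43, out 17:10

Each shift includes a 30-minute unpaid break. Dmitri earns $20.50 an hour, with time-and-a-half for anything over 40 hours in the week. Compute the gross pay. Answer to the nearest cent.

Tue: 11:23–23:08 = 11 h 45 min; less 30 min break → 11 h 15 min
Wed: 07:08–15:56 = 8 h 48 min; less 30 min break → 8 h 18 min
Thu: 06:54–14:48 = 7 h 54 min; less 30 min break → 7 h 24 min
Fri: 05:54–13:21 = 7 h 27 min; less 30 min break → 6 h 57 min
Sat: 07:43–17:10 = 9 h 27 min; less 30 min break → 8 h 57 min
Total worked: 42 h 51 min = 2571 min.
Regular 40 h 0 min = 2400 min at $20.50/h; overtime 2 h 51 min = 171 min at $30.75/h.
Pay = (2400 × $20.50 + 171 × $30.75) ÷ 60 = $907.64.

$907.64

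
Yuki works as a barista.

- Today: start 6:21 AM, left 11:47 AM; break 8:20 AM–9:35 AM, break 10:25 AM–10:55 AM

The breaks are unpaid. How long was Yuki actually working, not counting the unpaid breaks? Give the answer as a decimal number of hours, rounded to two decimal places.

Today: 6:21 AM–11:47 AM = 5 h 26 min; less 105 min break → 3 h 41 min

3.68 hours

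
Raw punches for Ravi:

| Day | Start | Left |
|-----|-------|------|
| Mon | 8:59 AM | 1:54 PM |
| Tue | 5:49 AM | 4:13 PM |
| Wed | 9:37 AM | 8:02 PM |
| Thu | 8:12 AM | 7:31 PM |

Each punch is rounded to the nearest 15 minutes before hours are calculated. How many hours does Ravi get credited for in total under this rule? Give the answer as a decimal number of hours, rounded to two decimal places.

Mon: in 8:59 AM→9:00 AM, out 1:54 PM→2:00 PM; 5 h 0 min
Tue: in 5:49 AM→5:45 AM, out 4:13 PM→4:15 PM; 10 h 30 min
Wed: in 9:37 AM→9:30 AM, out 8:02 PM→8:00 PM; 10 h 30 min
Thu: in 8:12 AM→8:15 AM, out 7:31 PM→7:30 PM; 11 h 15 min
Total credited: 37 h 15 min.

37.25 hours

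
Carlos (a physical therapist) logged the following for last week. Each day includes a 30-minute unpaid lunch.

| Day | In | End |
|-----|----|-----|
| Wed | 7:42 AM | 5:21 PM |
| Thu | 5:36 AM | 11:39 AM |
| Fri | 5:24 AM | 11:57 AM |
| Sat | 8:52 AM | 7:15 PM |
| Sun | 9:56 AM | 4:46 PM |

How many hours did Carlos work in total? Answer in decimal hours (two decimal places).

Wed: 7:42 AM–5:21 PM = 9 h 39 min; less 30 min break → 9 h 9 min
Thu: 5:36 AM–11:39 AM = 6 h 3 min; less 30 min break → 5 h 33 min
Fri: 5:24 AM–11:57 AM = 6 h 33 min; less 30 min break → 6 h 3 min
Sat: 8:52 AM–7:15 PM = 10 h 23 min; less 30 min break → 9 h 53 min
Sun: 9:56 AM–4:46 PM = 6 h 50 min; less 30 min break → 6 h 20 min
Total: 9 h 9 min + 5 h 33 min + 6 h 3 min + 9 h 53 min + 6 h 20 min = 36 h 58 min.

36.97 hours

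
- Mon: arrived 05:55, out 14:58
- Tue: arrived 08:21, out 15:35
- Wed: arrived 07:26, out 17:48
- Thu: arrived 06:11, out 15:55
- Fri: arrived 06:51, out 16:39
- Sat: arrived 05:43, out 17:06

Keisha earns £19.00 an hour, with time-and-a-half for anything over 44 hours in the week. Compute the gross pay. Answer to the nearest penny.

£1222.65

Mon: 05:55–14:58 = 9 h 3 min
Tue: 08:21–15:35 = 7 h 14 min
Wed: 07:26–17:48 = 10 h 22 min
Thu: 06:11–15:55 = 9 h 44 min
Fri: 06:51–16:39 = 9 h 48 min
Sat: 05:43–17:06 = 11 h 23 min
Total worked: 57 h 34 min = 3454 min.
Regular 44 h 0 min = 2640 min at £19.00/h; overtime 13 h 34 min = 814 min at £28.50/h.
Pay = (2640 × £19.00 + 814 × £28.50) ÷ 60 = £1222.65.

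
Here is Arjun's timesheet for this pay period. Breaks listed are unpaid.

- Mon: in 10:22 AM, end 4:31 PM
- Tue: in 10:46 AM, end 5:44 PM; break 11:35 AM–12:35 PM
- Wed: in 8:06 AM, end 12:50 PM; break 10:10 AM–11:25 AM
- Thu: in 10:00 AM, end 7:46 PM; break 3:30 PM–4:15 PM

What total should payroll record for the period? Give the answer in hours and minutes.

Mon: 10:22 AM–4:31 PM = 6 h 9 min
Tue: 10:46 AM–5:44 PM = 6 h 58 min; less 60 min break → 5 h 58 min
Wed: 8:06 AM–12:50 PM = 4 h 44 min; less 75 min break → 3 h 29 min
Thu: 10:00 AM–7:46 PM = 9 h 46 min; less 45 min break → 9 h 1 min
Total: 6 h 9 min + 5 h 58 min + 3 h 29 min + 9 h 1 min = 24 h 37 min.

24 h 37 min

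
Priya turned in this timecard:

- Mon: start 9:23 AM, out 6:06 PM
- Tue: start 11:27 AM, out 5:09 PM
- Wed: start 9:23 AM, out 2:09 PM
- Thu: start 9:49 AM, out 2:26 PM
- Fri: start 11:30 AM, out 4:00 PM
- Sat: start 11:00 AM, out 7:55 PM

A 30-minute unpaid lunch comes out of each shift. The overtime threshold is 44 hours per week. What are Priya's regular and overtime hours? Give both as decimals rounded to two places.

Mon: 9:23 AM–6:06 PM = 8 h 43 min; less 30 min break → 8 h 13 min
Tue: 11:27 AM–5:09 PM = 5 h 42 min; less 30 min break → 5 h 12 min
Wed: 9:23 AM–2:09 PM = 4 h 46 min; less 30 min break → 4 h 16 min
Thu: 9:49 AM–2:26 PM = 4 h 37 min; less 30 min break → 4 h 7 min
Fri: 11:30 AM–4:00 PM = 4 h 30 min; less 30 min break → 4 h 0 min
Sat: 11:00 AM–7:55 PM = 8 h 55 min; less 30 min break → 8 h 25 min
Total worked: 34 h 13 min = 34.22 h.
Threshold 44 h → overtime 0 h 0 min, regular 34 h 13 min.

Regular 34.22 hours, overtime 0.00 hours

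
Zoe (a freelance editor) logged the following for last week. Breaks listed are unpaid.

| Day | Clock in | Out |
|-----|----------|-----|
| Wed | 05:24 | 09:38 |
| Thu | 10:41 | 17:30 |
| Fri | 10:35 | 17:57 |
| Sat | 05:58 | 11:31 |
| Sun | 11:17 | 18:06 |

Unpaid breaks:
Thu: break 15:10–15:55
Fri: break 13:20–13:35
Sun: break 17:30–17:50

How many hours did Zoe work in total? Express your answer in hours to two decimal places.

Wed: 05:24–09:38 = 4 h 14 min
Thu: 10:41–17:30 = 6 h 49 min; less 45 min break → 6 h 4 min
Fri: 10:35–17:57 = 7 h 22 min; less 15 min break → 7 h 7 min
Sat: 05:58–11:31 = 5 h 33 min
Sun: 11:17–18:06 = 6 h 49 min; less 20 min break → 6 h 29 min
Total: 4 h 14 min + 6 h 4 min + 7 h 7 min + 5 h 33 min + 6 h 29 min = 29 h 27 min.

29.45 hours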